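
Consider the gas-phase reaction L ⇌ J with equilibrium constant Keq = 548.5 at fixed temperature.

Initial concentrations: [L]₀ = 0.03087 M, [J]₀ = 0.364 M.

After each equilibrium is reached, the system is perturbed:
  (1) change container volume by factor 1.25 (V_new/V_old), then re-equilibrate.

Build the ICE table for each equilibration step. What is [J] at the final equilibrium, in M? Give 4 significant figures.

Q₀ = 11.79 vs Keq = 548.5 ⇒ Q<K, forward
Step 1:
                  L         J
  Initial   0.03087     0.364
  Change   -0.03015   0.03015
  Equil   7.1860e-04    0.3942
  solve Keq expr → x = 0.03015; check Q = 548.5
Then change container volume by factor 1.25 (V_new/V_old).
Step 2:
                  L         J
  Initial 5.7488e-04    0.3153
  Change          0         0
  Equil   5.7488e-04    0.3153
  solve Keq expr → x = 0; check Q = 548.5

[J]_eq = 0.3153 M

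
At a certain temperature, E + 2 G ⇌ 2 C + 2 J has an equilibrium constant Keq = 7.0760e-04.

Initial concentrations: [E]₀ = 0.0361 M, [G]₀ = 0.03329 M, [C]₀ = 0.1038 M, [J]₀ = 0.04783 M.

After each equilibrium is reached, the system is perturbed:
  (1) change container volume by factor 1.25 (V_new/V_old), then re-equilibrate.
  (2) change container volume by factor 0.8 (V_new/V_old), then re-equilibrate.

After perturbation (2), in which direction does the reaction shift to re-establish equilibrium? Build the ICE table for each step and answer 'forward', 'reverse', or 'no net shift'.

Q₀ = 0.6161 vs Keq = 7.0760e-04 ⇒ Q>K, reverse
Step 1:
                   E          G          C          J
  Initial     0.0361    0.03329     0.1038    0.04783
  Change     0.02024    0.04048   -0.04048   -0.04048
  Equil      0.05634    0.07377    0.06332   0.007355
  solve Keq expr → x = -0.02024; check Q = 7.0760e-04
Then change container volume by factor 1.25 (V_new/V_old).
Step 2:
                   E          G          C          J
  Initial    0.04507    0.05901    0.05066   0.005884
  Change  -2.7244e-04 -5.4488e-04 5.4488e-04 5.4488e-04
  Equil       0.0448    0.05847     0.0512   0.006429
  solve Keq expr → x = 2.7244e-04; check Q = 7.0760e-04
Then change container volume by factor 0.8 (V_new/V_old).
Step 3:
                   E          G          C          J
  Initial      0.056    0.07308    0.06401   0.008036
  Change  3.4055e-04 6.8110e-04 -6.8110e-04 -6.8110e-04
  Equil      0.05634    0.07377    0.06332   0.007355
  solve Keq expr → x = -3.4055e-04; check Q = 7.0760e-04

Direction: reverse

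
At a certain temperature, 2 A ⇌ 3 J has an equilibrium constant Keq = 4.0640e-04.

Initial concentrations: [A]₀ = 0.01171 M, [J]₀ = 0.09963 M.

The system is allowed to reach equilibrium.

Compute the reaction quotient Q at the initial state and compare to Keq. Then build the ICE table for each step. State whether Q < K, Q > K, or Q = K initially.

Q₀ = 7.212 vs Keq = 4.0640e-04 ⇒ Q>K, reverse
Step 1:
                  A         J
  Initial   0.01171   0.09963
  Change    0.05805  -0.08708
  Equil     0.06976   0.01255
  solve Keq expr → x = -0.02903; check Q = 4.0640e-04

Q₀ = 7.212; Q > K (proceeds reverse)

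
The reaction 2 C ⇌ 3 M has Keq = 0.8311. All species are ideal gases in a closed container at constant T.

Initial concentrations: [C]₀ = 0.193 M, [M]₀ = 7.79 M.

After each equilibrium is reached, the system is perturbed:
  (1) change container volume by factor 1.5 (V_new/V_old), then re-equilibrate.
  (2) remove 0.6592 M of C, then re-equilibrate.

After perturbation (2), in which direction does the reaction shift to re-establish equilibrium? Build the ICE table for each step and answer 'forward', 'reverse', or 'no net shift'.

Q₀ = 1.2691e+04 vs Keq = 0.8311 ⇒ Q>K, reverse
Step 1:
                   C          M
  Initial      0.193       7.79
  Change       3.654     -5.482
  Equil        3.847      2.308
  solve Keq expr → x = -1.827; check Q = 0.8311
Then change container volume by factor 1.5 (V_new/V_old).
Step 2:
                   C          M
  Initial      2.565      1.539
  Change     -0.1136     0.1703
  Equil        2.451      1.709
  solve Keq expr → x = 0.05678; check Q = 0.8311
Then remove 0.6592 M of C.
Step 3:
                   C          M
  Initial      1.792      1.709
  Change      0.1604    -0.2406
  Equil        1.953      1.469
  solve Keq expr → x = -0.08019; check Q = 0.8311

Direction: reverse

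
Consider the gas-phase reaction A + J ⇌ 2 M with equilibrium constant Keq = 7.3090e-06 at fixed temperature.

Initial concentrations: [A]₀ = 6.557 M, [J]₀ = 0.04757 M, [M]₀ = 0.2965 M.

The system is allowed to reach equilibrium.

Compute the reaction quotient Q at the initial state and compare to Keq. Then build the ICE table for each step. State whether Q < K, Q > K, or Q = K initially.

Q₀ = 0.2818 vs Keq = 7.3090e-06 ⇒ Q>K, reverse
Step 1:
                    A           J           M
  I             6.557     0.04757      0.2965
  C            0.1467      0.1467     -0.2934
  E             6.704      0.1943    0.003085
  solve Keq expr → x = -0.1467; check Q = 7.3090e-06

Q₀ = 0.2818; Q > K (proceeds reverse)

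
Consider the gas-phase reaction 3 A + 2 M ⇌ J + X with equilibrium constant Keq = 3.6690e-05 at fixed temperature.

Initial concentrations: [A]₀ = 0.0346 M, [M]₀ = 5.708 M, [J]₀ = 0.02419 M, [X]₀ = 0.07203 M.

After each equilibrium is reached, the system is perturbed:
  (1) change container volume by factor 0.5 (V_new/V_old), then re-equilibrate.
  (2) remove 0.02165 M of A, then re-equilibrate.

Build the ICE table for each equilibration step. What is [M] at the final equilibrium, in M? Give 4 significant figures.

[M]_eq = 11.51 M

Q₀ = 1.291 vs Keq = 3.6690e-05 ⇒ Q>K, reverse
Step 1:
                   A          M          J          X
  Initial     0.0346      5.708    0.02419    0.07203
  Change     0.07248    0.04832   -0.02416   -0.02416
  Equil       0.1071      5.756 3.1178e-05    0.04787
  solve Keq expr → x = -0.02416; check Q = 3.6690e-05
Then change container volume by factor 0.5 (V_new/V_old).
Step 2:
                   A          M          J          X
  Initial     0.2142      11.51 6.2356e-05    0.09574
  Change   -0.001276 -8.5077e-04 4.2538e-04 4.2538e-04
  Equil       0.2129      11.51 4.8774e-04    0.09617
  solve Keq expr → x = 4.2538e-04; check Q = 3.6690e-05
Then remove 0.02165 M of A.
Step 3:
                   A          M          J          X
  Initial     0.1912      11.51 4.8774e-04    0.09617
  Change  3.9449e-04 2.6299e-04 -1.3150e-04 -1.3150e-04
  Equil       0.1916      11.51 3.5625e-04    0.09604
  solve Keq expr → x = -1.3150e-04; check Q = 3.6690e-05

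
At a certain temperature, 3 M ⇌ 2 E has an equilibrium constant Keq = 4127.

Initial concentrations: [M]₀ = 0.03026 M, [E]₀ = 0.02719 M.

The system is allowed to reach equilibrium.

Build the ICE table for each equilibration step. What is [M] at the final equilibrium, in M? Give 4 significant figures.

Q₀ = 26.68 vs Keq = 4127 ⇒ Q<K, forward
Step 1:
                   M          E
  init       0.03026    0.02719
  Δ         -0.02269    0.01513
  eq        0.007571    0.04232
  solve Keq expr → x = 0.007563; check Q = 4127

[M]_eq = 0.007571 M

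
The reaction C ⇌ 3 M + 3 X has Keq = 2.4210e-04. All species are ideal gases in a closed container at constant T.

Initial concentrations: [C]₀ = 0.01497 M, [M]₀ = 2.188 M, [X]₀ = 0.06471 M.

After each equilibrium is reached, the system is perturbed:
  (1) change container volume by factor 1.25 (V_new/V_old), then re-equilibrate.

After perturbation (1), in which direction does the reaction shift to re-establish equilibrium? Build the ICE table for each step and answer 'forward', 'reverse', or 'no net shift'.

Q₀ = 0.1896 vs Keq = 2.4210e-04 ⇒ Q>K, reverse
Step 1:
                  C         M         X
  I         0.01497     2.188   0.06471
  C         0.01843   -0.0553   -0.0553
  E          0.0334     2.133  0.009412
  solve Keq expr → x = -0.01843; check Q = 2.4210e-04
Then change container volume by factor 1.25 (V_new/V_old).
Step 2:
                  C         M         X
  I         0.02672     1.706  0.007529
  C       -0.001074  0.003223  0.003223
  E         0.02565     1.709   0.01075
  solve Keq expr → x = 0.001074; check Q = 2.4210e-04

Direction: forward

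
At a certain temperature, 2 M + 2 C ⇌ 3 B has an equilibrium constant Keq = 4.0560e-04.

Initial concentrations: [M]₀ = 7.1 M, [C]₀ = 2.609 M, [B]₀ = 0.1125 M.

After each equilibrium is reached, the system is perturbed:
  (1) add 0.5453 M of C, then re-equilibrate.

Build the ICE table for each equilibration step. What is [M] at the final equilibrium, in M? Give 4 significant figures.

Q₀ = 4.1495e-06 vs Keq = 4.0560e-04 ⇒ Q<K, forward
Step 1:
                   M          C          B
  I              7.1      2.609     0.1125
  C          -0.2414    -0.2414     0.3622
  E            6.859      2.368     0.4747
  solve Keq expr → x = 0.1207; check Q = 4.0560e-04
Then add 0.5453 M of C.
Step 2:
                   M          C          B
  I            6.859      2.913     0.4747
  C         -0.04193   -0.04193    0.06289
  E            6.817      2.871     0.5376
  solve Keq expr → x = 0.02096; check Q = 4.0560e-04

[M]_eq = 6.817 M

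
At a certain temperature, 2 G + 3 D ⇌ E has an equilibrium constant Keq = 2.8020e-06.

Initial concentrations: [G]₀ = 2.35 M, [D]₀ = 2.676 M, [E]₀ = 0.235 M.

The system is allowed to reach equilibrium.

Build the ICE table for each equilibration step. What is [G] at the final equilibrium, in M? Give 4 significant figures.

[G]_eq = 2.818 M

Q₀ = 0.002221 vs Keq = 2.8020e-06 ⇒ Q>K, reverse
Step 1:
                    G           D           E
  init           2.35       2.676       0.235
  Δ            0.4683      0.7024     -0.2341
  eq            2.818       3.378  8.5818e-04
  solve Keq expr → x = -0.2341; check Q = 2.8020e-06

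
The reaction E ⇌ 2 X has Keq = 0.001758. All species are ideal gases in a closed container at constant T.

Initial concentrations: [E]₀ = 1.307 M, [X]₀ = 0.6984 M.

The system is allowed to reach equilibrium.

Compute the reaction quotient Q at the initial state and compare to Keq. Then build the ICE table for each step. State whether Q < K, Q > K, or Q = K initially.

Q₀ = 0.3732 vs Keq = 0.001758 ⇒ Q>K, reverse
Step 1:
                   E          X
  Initial      1.307     0.6984
  Change      0.3224    -0.6449
  Equil        1.629    0.05352
  solve Keq expr → x = -0.3224; check Q = 0.001758

Q₀ = 0.3732; Q > K (proceeds reverse)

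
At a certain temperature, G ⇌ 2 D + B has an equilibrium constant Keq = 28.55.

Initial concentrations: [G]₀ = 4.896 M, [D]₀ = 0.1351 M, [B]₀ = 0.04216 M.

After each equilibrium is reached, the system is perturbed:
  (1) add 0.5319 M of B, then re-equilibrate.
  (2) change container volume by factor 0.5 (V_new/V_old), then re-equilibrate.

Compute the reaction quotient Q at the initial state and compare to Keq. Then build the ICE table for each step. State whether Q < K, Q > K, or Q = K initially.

Q₀ = 1.5717e-04 vs Keq = 28.55 ⇒ Q<K, forward
Step 1:
                   G          D          B
  Initial      4.896     0.1351    0.04216
  Change      -2.513      5.025      2.513
  Equil        2.383      5.161      2.555
  solve Keq expr → x = 2.513; check Q = 28.55
Then add 0.5319 M of B.
Step 2:
                   G          D          B
  Initial      2.383      5.161      3.087
  Change      0.1233    -0.2466    -0.1233
  Equil        2.507      4.914      2.964
  solve Keq expr → x = -0.1233; check Q = 28.55
Then change container volume by factor 0.5 (V_new/V_old).
Step 3:
                   G          D          B
  Initial      5.013      9.828      5.927
  Change       1.607     -3.214     -1.607
  Equil         6.62      6.614       4.32
  solve Keq expr → x = -1.607; check Q = 28.55

Q₀ = 1.5717e-04; Q < K (proceeds forward)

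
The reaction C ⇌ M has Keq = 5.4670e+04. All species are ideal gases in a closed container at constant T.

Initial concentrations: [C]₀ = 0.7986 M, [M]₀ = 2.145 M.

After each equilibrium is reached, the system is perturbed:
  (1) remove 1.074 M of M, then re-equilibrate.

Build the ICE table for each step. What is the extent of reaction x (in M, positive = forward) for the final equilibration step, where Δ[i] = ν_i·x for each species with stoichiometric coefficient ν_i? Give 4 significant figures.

Q₀ = 2.686 vs Keq = 5.4670e+04 ⇒ Q<K, forward
Step 1:
                    C           M
  init         0.7986       2.145
  Δ           -0.7985      0.7985
  eq       5.3842e-05       2.944
  solve Keq expr → x = 0.7985; check Q = 5.4670e+04
Then remove 1.074 M of M.
Step 2:
                    C           M
  init     5.3842e-05        1.87
  Δ       -1.9645e-05  1.9645e-05
  eq       3.4197e-05        1.87
  solve Keq expr → x = 1.9645e-05; check Q = 5.4670e+04

x = 1.9645e-05 M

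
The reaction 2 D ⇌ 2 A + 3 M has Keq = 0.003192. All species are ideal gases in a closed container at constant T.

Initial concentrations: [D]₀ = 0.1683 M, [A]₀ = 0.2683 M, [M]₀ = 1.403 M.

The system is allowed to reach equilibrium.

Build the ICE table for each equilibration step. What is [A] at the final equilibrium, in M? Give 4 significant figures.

[A]_eq = 0.02227 M

Q₀ = 7.019 vs Keq = 0.003192 ⇒ Q>K, reverse
Step 1:
                  D         A         M
  Initial    0.1683    0.2683     1.403
  Change      0.246    -0.246   -0.3691
  Equil      0.4143   0.02227     1.034
  solve Keq expr → x = -0.123; check Q = 0.003192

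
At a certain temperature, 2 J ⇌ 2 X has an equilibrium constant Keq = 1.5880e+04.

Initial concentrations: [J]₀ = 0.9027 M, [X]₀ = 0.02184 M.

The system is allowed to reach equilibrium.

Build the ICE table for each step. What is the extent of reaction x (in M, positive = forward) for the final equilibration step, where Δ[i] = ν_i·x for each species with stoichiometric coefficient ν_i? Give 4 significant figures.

x = 0.4477 M

Q₀ = 5.8535e-04 vs Keq = 1.5880e+04 ⇒ Q<K, forward
Step 1:
                    J           X
  init         0.9027     0.02184
  Δ           -0.8954      0.8954
  eq         0.007279      0.9173
  solve Keq expr → x = 0.4477; check Q = 1.5880e+04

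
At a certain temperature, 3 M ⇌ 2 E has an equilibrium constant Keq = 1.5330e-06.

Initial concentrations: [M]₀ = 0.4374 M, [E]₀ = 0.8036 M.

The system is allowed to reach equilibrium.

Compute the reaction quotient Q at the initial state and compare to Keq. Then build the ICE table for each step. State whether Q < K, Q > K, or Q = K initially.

Q₀ = 7.717 vs Keq = 1.5330e-06 ⇒ Q>K, reverse
Step 1:
                   M          E
  Initial     0.4374     0.8036
  Change       1.202     -0.801
  Equil        1.639   0.002598
  solve Keq expr → x = -0.4005; check Q = 1.5330e-06

Q₀ = 7.717; Q > K (proceeds reverse)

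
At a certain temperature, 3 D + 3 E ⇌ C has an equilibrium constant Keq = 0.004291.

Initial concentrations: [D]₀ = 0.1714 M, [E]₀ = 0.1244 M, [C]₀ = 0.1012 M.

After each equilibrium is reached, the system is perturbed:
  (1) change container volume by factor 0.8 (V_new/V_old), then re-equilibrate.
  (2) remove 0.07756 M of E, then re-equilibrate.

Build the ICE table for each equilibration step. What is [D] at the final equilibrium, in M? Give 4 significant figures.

[D]_eq = 0.5935 M

Q₀ = 1.0440e+04 vs Keq = 0.004291 ⇒ Q>K, reverse
Step 1:
                   D          E          C
  init        0.1714     0.1244     0.1012
  Δ           0.3035     0.3035    -0.1012
  eq          0.4749     0.4279 3.6004e-05
  solve Keq expr → x = -0.1012; check Q = 0.004291
Then change container volume by factor 0.8 (V_new/V_old).
Step 2:
                   D          E          C
  init        0.5936     0.5349 4.5004e-05
  Δ       -2.7580e-04 -2.7580e-04 9.1935e-05
  eq          0.5933     0.5346 1.3694e-04
  solve Keq expr → x = 9.1935e-05; check Q = 0.004291
Then remove 0.07756 M of E.
Step 3:
                   D          E          C
  init        0.5933      0.457 1.3694e-04
  Δ       1.5366e-04 1.5366e-04 -5.1221e-05
  eq          0.5935     0.4572 8.5719e-05
  solve Keq expr → x = -5.1221e-05; check Q = 0.004291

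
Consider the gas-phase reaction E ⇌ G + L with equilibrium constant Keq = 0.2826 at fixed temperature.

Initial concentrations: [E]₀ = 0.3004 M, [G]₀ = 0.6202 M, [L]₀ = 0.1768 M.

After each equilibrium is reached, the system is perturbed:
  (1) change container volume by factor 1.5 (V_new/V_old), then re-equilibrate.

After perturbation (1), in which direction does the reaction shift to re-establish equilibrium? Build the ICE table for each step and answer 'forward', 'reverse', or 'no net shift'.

Direction: forward

Q₀ = 0.365 vs Keq = 0.2826 ⇒ Q>K, reverse
Step 1:
                   E          G          L
  Initial     0.3004     0.6202     0.1768
  Change     0.02344   -0.02344   -0.02344
  Equil       0.3238     0.5968     0.1534
  solve Keq expr → x = -0.02344; check Q = 0.2826
Then change container volume by factor 1.5 (V_new/V_old).
Step 2:
                   E          G          L
  Initial     0.2159     0.3978     0.1022
  Change    -0.02517    0.02517    0.02517
  Equil       0.1907      0.423     0.1274
  solve Keq expr → x = 0.02517; check Q = 0.2826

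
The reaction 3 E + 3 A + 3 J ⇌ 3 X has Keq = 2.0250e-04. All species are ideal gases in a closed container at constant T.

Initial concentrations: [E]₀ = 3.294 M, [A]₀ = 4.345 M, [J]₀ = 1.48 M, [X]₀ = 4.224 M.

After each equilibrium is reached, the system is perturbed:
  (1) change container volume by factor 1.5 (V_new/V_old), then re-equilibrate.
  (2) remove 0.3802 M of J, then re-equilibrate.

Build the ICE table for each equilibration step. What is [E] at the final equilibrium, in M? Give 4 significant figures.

[E]_eq = 3.449 M

Q₀ = 0.00793 vs Keq = 2.0250e-04 ⇒ Q>K, reverse
Step 1:
                   E          A          J          X
  I            3.294      4.345       1.48      4.224
  C           0.9682     0.9682     0.9682    -0.9682
  E            4.262      5.313      2.448      3.256
  solve Keq expr → x = -0.3227; check Q = 2.0250e-04
Then change container volume by factor 1.5 (V_new/V_old).
Step 2:
                   E          A          J          X
  I            2.841      3.542      1.632      2.171
  C           0.4924     0.4924     0.4924    -0.4924
  E            3.334      4.035      2.125      1.678
  solve Keq expr → x = -0.1641; check Q = 2.0250e-04
Then remove 0.3802 M of J.
Step 3:
                   E          A          J          X
  I            3.334      4.035      1.744      1.678
  C           0.1152     0.1152     0.1152    -0.1152
  E            3.449       4.15       1.86      1.563
  solve Keq expr → x = -0.0384; check Q = 2.0250e-04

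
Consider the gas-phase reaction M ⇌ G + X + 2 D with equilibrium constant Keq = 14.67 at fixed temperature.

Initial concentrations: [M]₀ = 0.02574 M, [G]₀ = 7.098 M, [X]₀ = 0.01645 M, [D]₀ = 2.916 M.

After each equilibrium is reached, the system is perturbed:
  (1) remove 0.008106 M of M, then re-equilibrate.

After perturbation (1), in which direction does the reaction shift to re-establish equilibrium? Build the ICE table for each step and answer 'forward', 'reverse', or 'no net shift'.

Direction: reverse

Q₀ = 38.57 vs Keq = 14.67 ⇒ Q>K, reverse
Step 1:
                    M           G           X           D
  I           0.02574       7.098     0.01645       2.916
  C          0.008118   -0.008118   -0.008118    -0.01624
  E           0.03386        7.09    0.008332         2.9
  solve Keq expr → x = -0.008118; check Q = 14.67
Then remove 0.008106 M of M.
Step 2:
                    M           G           X           D
  I           0.02575        7.09    0.008332         2.9
  C          0.001588   -0.001588   -0.001588   -0.003175
  E           0.02734       7.088    0.006744       2.897
  solve Keq expr → x = -0.001588; check Q = 14.67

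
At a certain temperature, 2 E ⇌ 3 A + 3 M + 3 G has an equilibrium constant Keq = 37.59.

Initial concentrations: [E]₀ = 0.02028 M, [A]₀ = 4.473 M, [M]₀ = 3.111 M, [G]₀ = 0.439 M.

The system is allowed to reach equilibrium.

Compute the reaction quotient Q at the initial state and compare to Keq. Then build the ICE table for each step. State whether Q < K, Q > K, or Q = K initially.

Q₀ = 5.5431e+05; Q > K (proceeds reverse)

Q₀ = 5.5431e+05 vs Keq = 37.59 ⇒ Q>K, reverse
Step 1:
                   E          A          M          G
  I          0.02028      4.473      3.111      0.439
  C           0.2182    -0.3274    -0.3274    -0.3274
  E           0.2385      4.146      2.784     0.1116
  solve Keq expr → x = -0.1091; check Q = 37.59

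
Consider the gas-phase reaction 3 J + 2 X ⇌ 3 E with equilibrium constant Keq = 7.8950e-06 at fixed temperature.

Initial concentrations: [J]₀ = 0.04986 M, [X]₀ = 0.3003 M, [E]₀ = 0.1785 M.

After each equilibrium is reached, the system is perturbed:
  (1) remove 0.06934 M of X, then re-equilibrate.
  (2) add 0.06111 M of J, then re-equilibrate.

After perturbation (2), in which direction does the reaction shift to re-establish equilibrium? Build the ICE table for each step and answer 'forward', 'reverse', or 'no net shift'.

Direction: forward

Q₀ = 508.8 vs Keq = 7.8950e-06 ⇒ Q>K, reverse
Step 1:
                  J         X         E
  Initial   0.04986    0.3003    0.1785
  Change      0.176    0.1173    -0.176
  Equil      0.2258    0.4176  0.002513
  solve Keq expr → x = -0.05866; check Q = 7.8950e-06
Then remove 0.06934 M of X.
Step 2:
                  J         X         E
  Initial    0.2258    0.3483  0.002513
  Change  2.8285e-04 1.8857e-04 -2.8285e-04
  Equil      0.2261    0.3485   0.00223
  solve Keq expr → x = -9.4284e-05; check Q = 7.8950e-06
Then add 0.06111 M of J.
Step 3:
                  J         X         E
  Initial    0.2872    0.3485   0.00223
  Change  -5.9457e-04 -3.9638e-04 5.9457e-04
  Equil      0.2866    0.3481  0.002824
  solve Keq expr → x = 1.9819e-04; check Q = 7.8950e-06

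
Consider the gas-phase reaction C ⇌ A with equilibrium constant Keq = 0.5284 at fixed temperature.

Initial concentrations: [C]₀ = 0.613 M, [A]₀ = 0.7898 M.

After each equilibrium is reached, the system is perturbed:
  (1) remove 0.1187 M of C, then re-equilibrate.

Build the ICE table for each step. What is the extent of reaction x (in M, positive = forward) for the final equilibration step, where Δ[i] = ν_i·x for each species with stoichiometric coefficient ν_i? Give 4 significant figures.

Q₀ = 1.288 vs Keq = 0.5284 ⇒ Q>K, reverse
Step 1:
                    C           A
  Initial       0.613      0.7898
  Change       0.3048     -0.3048
  Equil        0.9178       0.485
  solve Keq expr → x = -0.3048; check Q = 0.5284
Then remove 0.1187 M of C.
Step 2:
                    C           A
  Initial      0.7991       0.485
  Change      0.04104    -0.04104
  Equil        0.8402      0.4439
  solve Keq expr → x = -0.04104; check Q = 0.5284

x = -0.04104 M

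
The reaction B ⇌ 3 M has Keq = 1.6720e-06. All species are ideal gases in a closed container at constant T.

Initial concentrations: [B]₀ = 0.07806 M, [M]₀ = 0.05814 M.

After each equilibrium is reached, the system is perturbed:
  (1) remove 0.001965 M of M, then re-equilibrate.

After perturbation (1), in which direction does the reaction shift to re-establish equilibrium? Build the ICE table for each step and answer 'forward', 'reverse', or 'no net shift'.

Q₀ = 0.002518 vs Keq = 1.6720e-06 ⇒ Q>K, reverse
Step 1:
                   B          M
  Initial    0.07806    0.05814
  Change     0.01757   -0.05271
  Equil      0.09563   0.005428
  solve Keq expr → x = -0.01757; check Q = 1.6720e-06
Then remove 0.001965 M of M.
Step 2:
                   B          M
  Initial    0.09563   0.003463
  Change  -6.5089e-04   0.001953
  Equil      0.09498   0.005415
  solve Keq expr → x = 6.5089e-04; check Q = 1.6720e-06

Direction: forward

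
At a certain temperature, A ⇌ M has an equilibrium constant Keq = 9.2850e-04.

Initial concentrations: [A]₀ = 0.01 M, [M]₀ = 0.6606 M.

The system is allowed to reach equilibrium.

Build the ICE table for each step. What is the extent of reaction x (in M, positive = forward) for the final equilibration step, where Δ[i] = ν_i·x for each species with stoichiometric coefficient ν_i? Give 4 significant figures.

Q₀ = 66.06 vs Keq = 9.2850e-04 ⇒ Q>K, reverse
Step 1:
                   A          M
  I             0.01     0.6606
  C             0.66      -0.66
  E             0.67 6.2207e-04
  solve Keq expr → x = -0.66; check Q = 9.2850e-04

x = -0.66 M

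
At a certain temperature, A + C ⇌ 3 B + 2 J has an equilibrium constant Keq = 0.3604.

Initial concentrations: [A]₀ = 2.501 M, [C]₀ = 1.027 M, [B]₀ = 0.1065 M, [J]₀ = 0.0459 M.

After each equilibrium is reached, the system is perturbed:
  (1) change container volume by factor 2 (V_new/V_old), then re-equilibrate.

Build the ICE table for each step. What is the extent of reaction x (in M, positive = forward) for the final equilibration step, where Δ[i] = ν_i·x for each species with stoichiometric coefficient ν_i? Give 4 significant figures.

Q₀ = 9.9081e-07 vs Keq = 0.3604 ⇒ Q<K, forward
Step 1:
                   A          C          B          J
  Initial      2.501      1.027     0.1065     0.0459
  Change     -0.3184    -0.3184     0.9551     0.6367
  Equil        2.183     0.7086      1.062     0.6826
  solve Keq expr → x = 0.3184; check Q = 0.3604
Then change container volume by factor 2 (V_new/V_old).
Step 2:
                   A          C          B          J
  Initial      1.091     0.3543     0.5308     0.3413
  Change    -0.07425   -0.07425     0.2228     0.1485
  Equil        1.017     0.2801     0.7535     0.4898
  solve Keq expr → x = 0.07425; check Q = 0.3604

x = 0.07425 M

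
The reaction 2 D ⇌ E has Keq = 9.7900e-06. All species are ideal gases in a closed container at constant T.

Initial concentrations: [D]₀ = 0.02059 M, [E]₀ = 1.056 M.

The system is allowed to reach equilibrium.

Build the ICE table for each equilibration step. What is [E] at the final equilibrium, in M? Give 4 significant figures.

Q₀ = 2491 vs Keq = 9.7900e-06 ⇒ Q>K, reverse
Step 1:
                  D         E
  I         0.02059     1.056
  C           2.112    -1.056
  E           2.133 4.4521e-05
  solve Keq expr → x = -1.056; check Q = 9.7900e-06

[E]_eq = 4.4521e-05 M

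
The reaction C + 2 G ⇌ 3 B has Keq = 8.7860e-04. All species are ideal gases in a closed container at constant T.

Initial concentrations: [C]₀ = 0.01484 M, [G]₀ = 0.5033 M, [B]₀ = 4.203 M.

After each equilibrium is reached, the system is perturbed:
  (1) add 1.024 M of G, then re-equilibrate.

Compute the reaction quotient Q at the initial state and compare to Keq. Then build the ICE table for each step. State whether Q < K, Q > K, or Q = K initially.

Q₀ = 1.9751e+04 vs Keq = 8.7860e-04 ⇒ Q>K, reverse
Step 1:
                  C         G         B
  Initial   0.01484    0.5033     4.203
  Change      1.325     2.651    -3.976
  Equil        1.34     3.154    0.2271
  solve Keq expr → x = -1.325; check Q = 8.7860e-04
Then add 1.024 M of G.
Step 2:
                  C         G         B
  Initial      1.34     4.178    0.2271
  Change   -0.01484  -0.02967   0.04451
  Equil       1.325     4.148    0.2716
  solve Keq expr → x = 0.01484; check Q = 8.7860e-04

Q₀ = 1.9751e+04; Q > K (proceeds reverse)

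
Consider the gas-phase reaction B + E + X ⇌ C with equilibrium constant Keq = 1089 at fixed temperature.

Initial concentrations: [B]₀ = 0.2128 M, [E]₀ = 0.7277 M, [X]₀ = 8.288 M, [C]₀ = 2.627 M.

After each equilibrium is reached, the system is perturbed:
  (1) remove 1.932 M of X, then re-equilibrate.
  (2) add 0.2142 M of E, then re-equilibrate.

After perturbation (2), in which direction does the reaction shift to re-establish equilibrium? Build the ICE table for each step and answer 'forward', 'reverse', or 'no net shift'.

Direction: forward

Q₀ = 2.047 vs Keq = 1089 ⇒ Q<K, forward
Step 1:
                    B           E           X           C
  Initial      0.2128      0.7277       8.288       2.627
  Change      -0.2122     -0.2122     -0.2122      0.2122
  Equil    6.2622e-04      0.5155       8.076       2.839
  solve Keq expr → x = 0.2122; check Q = 1089
Then remove 1.932 M of X.
Step 2:
                    B           E           X           C
  Initial  6.2622e-04      0.5155       6.144       2.839
  Change   1.9653e-04  1.9653e-04  1.9653e-04 -1.9653e-04
  Equil    8.2274e-04      0.5157       6.144       2.839
  solve Keq expr → x = -1.9653e-04; check Q = 1089
Then add 0.2142 M of E.
Step 3:
                    B           E           X           C
  Initial  8.2274e-04      0.7299       6.144       2.839
  Change  -2.4117e-04 -2.4117e-04 -2.4117e-04  2.4117e-04
  Equil    5.8157e-04      0.7297       6.144       2.839
  solve Keq expr → x = 2.4117e-04; check Q = 1089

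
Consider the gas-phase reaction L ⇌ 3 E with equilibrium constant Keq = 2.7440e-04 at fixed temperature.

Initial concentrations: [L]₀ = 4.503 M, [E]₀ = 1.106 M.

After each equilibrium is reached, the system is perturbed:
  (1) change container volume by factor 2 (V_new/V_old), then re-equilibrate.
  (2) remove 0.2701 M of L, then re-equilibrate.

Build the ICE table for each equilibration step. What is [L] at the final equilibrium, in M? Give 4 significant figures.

[L]_eq = 2.138 M

Q₀ = 0.3004 vs Keq = 2.7440e-04 ⇒ Q>K, reverse
Step 1:
                  L         E
  I           4.503     1.106
  C           0.332   -0.9961
  E           4.835    0.1099
  solve Keq expr → x = -0.332; check Q = 2.7440e-04
Then change container volume by factor 2 (V_new/V_old).
Step 2:
                  L         E
  I           2.418   0.05494
  C        -0.01071   0.03214
  E           2.407   0.08708
  solve Keq expr → x = 0.01071; check Q = 2.7440e-04
Then remove 0.2701 M of L.
Step 3:
                  L         E
  I           2.137   0.08708
  C        0.001124 -0.003373
  E           2.138   0.08371
  solve Keq expr → x = -0.001124; check Q = 2.7440e-04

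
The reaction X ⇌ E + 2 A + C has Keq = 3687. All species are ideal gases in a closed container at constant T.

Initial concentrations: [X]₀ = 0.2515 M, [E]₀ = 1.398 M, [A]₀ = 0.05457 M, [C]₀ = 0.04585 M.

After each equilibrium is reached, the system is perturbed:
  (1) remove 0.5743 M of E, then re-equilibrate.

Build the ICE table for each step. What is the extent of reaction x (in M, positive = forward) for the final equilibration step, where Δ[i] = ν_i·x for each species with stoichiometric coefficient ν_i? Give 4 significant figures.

Q₀ = 7.5896e-04 vs Keq = 3687 ⇒ Q<K, forward
Step 1:
                   X          E          A          C
  I           0.2515      1.398    0.05457    0.04585
  C          -0.2515     0.2515     0.5029     0.2515
  E       4.1338e-05      1.649     0.5575     0.2973
  solve Keq expr → x = 0.2515; check Q = 3687
Then remove 0.5743 M of E.
Step 2:
                   X          E          A          C
  I       4.1338e-05      1.075     0.5575     0.2973
  C       -1.4388e-05 1.4388e-05 2.8777e-05 1.4388e-05
  E       2.6949e-05      1.075     0.5575     0.2973
  solve Keq expr → x = 1.4388e-05; check Q = 3687

x = 1.4388e-05 M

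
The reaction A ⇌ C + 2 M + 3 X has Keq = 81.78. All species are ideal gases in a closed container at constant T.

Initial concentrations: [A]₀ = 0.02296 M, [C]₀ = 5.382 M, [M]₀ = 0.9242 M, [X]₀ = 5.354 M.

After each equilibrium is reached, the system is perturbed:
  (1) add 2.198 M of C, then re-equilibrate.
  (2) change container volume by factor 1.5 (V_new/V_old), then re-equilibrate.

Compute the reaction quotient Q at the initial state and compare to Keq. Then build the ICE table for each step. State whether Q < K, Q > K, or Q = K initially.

Q₀ = 3.0728e+04 vs Keq = 81.78 ⇒ Q>K, reverse
Step 1:
                  A         C         M         X
  Initial   0.02296     5.382    0.9242     5.354
  Change     0.3308   -0.3308   -0.6615   -0.9923
  Equil      0.3537     5.051    0.2627     4.362
  solve Keq expr → x = -0.3308; check Q = 81.78
Then add 2.198 M of C.
Step 2:
                  A         C         M         X
  Initial    0.3537     7.249    0.2627     4.362
  Change    0.01698  -0.01698  -0.03395  -0.05093
  Equil      0.3707     7.232    0.2287     4.311
  solve Keq expr → x = -0.01698; check Q = 81.78
Then change container volume by factor 1.5 (V_new/V_old).
Step 3:
                  A         C         M         X
  Initial    0.2471     4.822    0.1525     2.874
  Change   -0.07746   0.07746    0.1549    0.2324
  Equil      0.1697     4.899    0.3074     3.106
  solve Keq expr → x = 0.07746; check Q = 81.78

Q₀ = 3.0728e+04; Q > K (proceeds reverse)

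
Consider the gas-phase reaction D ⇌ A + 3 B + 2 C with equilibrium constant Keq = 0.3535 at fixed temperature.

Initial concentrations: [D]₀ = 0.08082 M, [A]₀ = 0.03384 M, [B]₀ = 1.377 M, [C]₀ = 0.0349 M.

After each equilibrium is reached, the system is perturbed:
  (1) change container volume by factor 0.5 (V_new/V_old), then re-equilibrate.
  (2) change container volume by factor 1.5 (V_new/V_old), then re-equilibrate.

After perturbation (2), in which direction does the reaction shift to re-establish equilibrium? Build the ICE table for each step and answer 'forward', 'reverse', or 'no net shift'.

Q₀ = 0.001332 vs Keq = 0.3535 ⇒ Q<K, forward
Step 1:
                   D          A          B          C
  init       0.08082    0.03384      1.377     0.0349
  Δ         -0.05838    0.05838     0.1751     0.1168
  eq         0.02244    0.09222      1.552     0.1517
  solve Keq expr → x = 0.05838; check Q = 0.3535
Then change container volume by factor 0.5 (V_new/V_old).
Step 2:
                   D          A          B          C
  init       0.04488     0.1844      3.104     0.3033
  Δ           0.0827    -0.0827    -0.2481    -0.1654
  eq          0.1276     0.1017      2.856     0.1379
  solve Keq expr → x = -0.0827; check Q = 0.3535
Then change container volume by factor 1.5 (V_new/V_old).
Step 3:
                   D          A          B          C
  init       0.08505    0.06783      1.904    0.09195
  Δ          -0.0314     0.0314    0.09421    0.06281
  eq         0.05365    0.09923      1.998     0.1548
  solve Keq expr → x = 0.0314; check Q = 0.3535

Direction: forward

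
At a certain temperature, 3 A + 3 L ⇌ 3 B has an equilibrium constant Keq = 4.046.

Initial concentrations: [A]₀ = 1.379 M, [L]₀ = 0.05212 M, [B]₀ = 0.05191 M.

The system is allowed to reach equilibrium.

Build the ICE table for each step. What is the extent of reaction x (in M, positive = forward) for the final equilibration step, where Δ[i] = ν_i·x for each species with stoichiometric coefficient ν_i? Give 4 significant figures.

x = 0.006423 M

Q₀ = 0.3767 vs Keq = 4.046 ⇒ Q<K, forward
Step 1:
                    A           L           B
  I             1.379     0.05212     0.05191
  C          -0.01927    -0.01927     0.01927
  E              1.36     0.03285     0.07118
  solve Keq expr → x = 0.006423; check Q = 4.046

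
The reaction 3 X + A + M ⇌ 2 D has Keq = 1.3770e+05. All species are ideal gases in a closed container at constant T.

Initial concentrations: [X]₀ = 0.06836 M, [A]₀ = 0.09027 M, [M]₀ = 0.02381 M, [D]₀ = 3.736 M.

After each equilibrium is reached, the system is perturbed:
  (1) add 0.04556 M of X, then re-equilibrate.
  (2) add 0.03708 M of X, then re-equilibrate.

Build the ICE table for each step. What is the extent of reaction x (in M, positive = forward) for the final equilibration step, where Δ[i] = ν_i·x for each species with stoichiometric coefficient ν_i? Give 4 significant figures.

Q₀ = 2.0328e+07 vs Keq = 1.3770e+05 ⇒ Q>K, reverse
Step 1:
                   X          A          M          D
  init       0.06836    0.09027    0.02381      3.736
  Δ           0.1445    0.04818    0.04818   -0.09637
  eq          0.2129     0.1385    0.07199       3.64
  solve Keq expr → x = -0.04818; check Q = 1.3770e+05
Then add 0.04556 M of X.
Step 2:
                   X          A          M          D
  init        0.2585     0.1385    0.07199       3.64
  Δ         -0.02889  -0.009628  -0.009628    0.01926
  eq          0.2296     0.1288    0.06236      3.659
  solve Keq expr → x = 0.009628; check Q = 1.3770e+05
Then add 0.03708 M of X.
Step 3:
                   X          A          M          D
  init        0.2667     0.1288    0.06236      3.659
  Δ         -0.02196   -0.00732   -0.00732    0.01464
  eq          0.2447     0.1215    0.05504      3.674
  solve Keq expr → x = 0.00732; check Q = 1.3770e+05

x = 0.00732 M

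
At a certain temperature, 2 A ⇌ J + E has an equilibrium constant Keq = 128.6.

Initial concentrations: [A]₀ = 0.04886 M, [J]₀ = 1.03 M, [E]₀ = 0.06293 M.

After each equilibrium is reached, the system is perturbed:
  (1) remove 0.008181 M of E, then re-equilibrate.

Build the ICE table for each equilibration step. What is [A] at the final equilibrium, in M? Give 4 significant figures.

[A]_eq = 0.02339 M

Q₀ = 27.15 vs Keq = 128.6 ⇒ Q<K, forward
Step 1:
                   A          J          E
  Initial    0.04886       1.03    0.06293
  Change     -0.0242     0.0121     0.0121
  Equil      0.02466      1.042    0.07503
  solve Keq expr → x = 0.0121; check Q = 128.6
Then remove 0.008181 M of E.
Step 2:
                   A          J          E
  Initial    0.02466      1.042    0.06685
  Change   -0.001266 6.3302e-04 6.3302e-04
  Equil      0.02339      1.043    0.06748
  solve Keq expr → x = 6.3302e-04; check Q = 128.6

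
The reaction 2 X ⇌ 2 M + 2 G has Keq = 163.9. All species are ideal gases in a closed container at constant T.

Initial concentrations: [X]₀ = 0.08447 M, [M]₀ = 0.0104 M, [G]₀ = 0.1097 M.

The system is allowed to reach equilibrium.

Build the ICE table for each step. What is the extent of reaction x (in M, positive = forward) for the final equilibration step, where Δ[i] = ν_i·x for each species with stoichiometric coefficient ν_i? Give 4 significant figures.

Q₀ = 1.8242e-04 vs Keq = 163.9 ⇒ Q<K, forward
Step 1:
                   X          M          G
  init       0.08447     0.0104     0.1097
  Δ         -0.08306    0.08306    0.08306
  eq        0.001407    0.09346     0.1928
  solve Keq expr → x = 0.04153; check Q = 163.9

x = 0.04153 M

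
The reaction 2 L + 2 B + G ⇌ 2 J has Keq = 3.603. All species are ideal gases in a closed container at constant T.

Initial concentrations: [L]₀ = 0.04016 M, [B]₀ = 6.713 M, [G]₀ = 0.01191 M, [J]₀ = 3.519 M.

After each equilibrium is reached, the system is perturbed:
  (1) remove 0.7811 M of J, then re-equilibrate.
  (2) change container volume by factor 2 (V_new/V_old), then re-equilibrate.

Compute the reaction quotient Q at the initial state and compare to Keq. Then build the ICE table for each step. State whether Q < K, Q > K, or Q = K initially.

Q₀ = 1.4306e+04; Q > K (proceeds reverse)

Q₀ = 1.4306e+04 vs Keq = 3.603 ⇒ Q>K, reverse
Step 1:
                   L          B          G          J
  Initial    0.04016      6.713    0.01191      3.519
  Change      0.4347     0.4347     0.2173    -0.4347
  Equil       0.4748      7.148     0.2292      3.084
  solve Keq expr → x = -0.2173; check Q = 3.603
Then remove 0.7811 M of J.
Step 2:
                   L          B          G          J
  Initial     0.4748      7.148     0.2292      2.303
  Change    -0.07229   -0.07229   -0.03614    0.07229
  Equil       0.4025      7.075     0.1931      2.376
  solve Keq expr → x = 0.03614; check Q = 3.603
Then change container volume by factor 2 (V_new/V_old).
Step 3:
                   L          B          G          J
  Initial     0.2013      3.538    0.09655      1.188
  Change      0.1534     0.1534    0.07671    -0.1534
  Equil       0.3547      3.691     0.1733      1.034
  solve Keq expr → x = -0.07671; check Q = 3.603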